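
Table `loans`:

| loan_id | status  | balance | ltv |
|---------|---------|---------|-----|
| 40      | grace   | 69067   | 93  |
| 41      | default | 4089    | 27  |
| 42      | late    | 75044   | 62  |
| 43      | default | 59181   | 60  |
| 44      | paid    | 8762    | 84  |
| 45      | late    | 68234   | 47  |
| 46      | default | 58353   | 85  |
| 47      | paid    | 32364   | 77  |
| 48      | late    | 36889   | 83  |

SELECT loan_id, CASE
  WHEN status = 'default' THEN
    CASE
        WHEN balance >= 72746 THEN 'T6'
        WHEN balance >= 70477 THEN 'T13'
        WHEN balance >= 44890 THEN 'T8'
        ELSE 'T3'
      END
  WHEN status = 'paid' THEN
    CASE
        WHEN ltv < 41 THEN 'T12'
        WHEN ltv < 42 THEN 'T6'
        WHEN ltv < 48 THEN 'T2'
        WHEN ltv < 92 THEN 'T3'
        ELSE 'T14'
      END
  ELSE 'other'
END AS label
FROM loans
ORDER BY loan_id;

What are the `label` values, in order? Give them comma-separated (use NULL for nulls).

other, T3, other, T8, T3, other, T8, T3, other

loan_id=40: status='grace' → outer ELSE → other
loan_id=41: status='default' → inner[ELSE] → T3
loan_id=42: status='late' → outer ELSE → other
loan_id=43: status='default' → inner[balance >= 44890] → T8
loan_id=44: status='paid' → inner[ltv < 92] → T3
loan_id=45: status='late' → outer ELSE → other
loan_id=46: status='default' → inner[balance >= 44890] → T8
loan_id=47: status='paid' → inner[ltv < 92] → T3
loan_id=48: status='late' → outer ELSE → other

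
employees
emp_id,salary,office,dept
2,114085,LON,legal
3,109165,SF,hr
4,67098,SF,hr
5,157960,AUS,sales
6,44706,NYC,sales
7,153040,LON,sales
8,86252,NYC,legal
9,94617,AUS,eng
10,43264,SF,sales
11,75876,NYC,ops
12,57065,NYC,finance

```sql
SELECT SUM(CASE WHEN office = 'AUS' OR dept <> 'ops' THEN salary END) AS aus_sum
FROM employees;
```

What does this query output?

emp_id=2: ✓ → 114085
emp_id=3: ✓ → 109165
emp_id=4: ✓ → 67098
emp_id=5: ✓ → 157960
emp_id=6: ✓ → 44706
emp_id=7: ✓ → 153040
emp_id=8: ✓ → 86252
emp_id=9: ✓ → 94617
emp_id=10: ✓ → 43264
emp_id=11: ✗
emp_id=12: ✓ → 57065
aus_sum = 114085 + 109165 + 67098 + 157960 + 44706 + 153040 + 86252 + 94617 + 43264 + 57065 = 927252

927252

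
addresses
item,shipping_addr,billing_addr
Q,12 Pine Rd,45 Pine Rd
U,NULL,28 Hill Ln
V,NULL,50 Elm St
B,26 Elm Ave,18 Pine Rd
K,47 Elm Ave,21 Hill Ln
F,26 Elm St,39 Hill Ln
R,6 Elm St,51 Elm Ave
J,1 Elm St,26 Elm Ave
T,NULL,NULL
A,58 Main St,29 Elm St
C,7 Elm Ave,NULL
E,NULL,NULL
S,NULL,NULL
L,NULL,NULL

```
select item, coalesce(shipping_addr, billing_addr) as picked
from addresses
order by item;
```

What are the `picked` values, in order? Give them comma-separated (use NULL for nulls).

item=A: shipping_addr=58 Main St → 58 Main St
item=B: shipping_addr=26 Elm Ave → 26 Elm Ave
item=C: shipping_addr=7 Elm Ave → 7 Elm Ave
item=E: shipping_addr=NULL, billing_addr=NULL (all NULL) → NULL
item=F: shipping_addr=26 Elm St → 26 Elm St
item=J: shipping_addr=1 Elm St → 1 Elm St
item=K: shipping_addr=47 Elm Ave → 47 Elm Ave
item=L: shipping_addr=NULL, billing_addr=NULL (all NULL) → NULL
item=Q: shipping_addr=12 Pine Rd → 12 Pine Rd
item=R: shipping_addr=6 Elm St → 6 Elm St
item=S: shipping_addr=NULL, billing_addr=NULL (all NULL) → NULL
item=T: shipping_addr=NULL, billing_addr=NULL (all NULL) → NULL
item=U: shipping_addr=NULL, billing_addr=28 Hill Ln → 28 Hill Ln
item=V: shipping_addr=NULL, billing_addr=50 Elm St → 50 Elm St

58 Main St, 26 Elm Ave, 7 Elm Ave, NULL, 26 Elm St, 1 Elm St, 47 Elm Ave, NULL, 12 Pine Rd, 6 Elm St, NULL, NULL, 28 Hill Ln, 50 Elm St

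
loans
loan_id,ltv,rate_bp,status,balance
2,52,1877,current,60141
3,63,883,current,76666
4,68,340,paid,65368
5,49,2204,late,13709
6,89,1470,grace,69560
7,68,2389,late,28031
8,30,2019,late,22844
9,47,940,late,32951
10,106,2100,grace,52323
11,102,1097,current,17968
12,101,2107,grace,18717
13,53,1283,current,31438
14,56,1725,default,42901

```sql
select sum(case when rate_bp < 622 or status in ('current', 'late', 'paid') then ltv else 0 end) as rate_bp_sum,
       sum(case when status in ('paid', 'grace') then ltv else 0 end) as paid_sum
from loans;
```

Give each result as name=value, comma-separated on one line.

[rate_bp_sum: rate_bp < 622 or status in ('current', 'late', 'paid')]
loan_id=2: ✓ → 52
loan_id=3: ✓ → 63
loan_id=4: ✓ → 68
loan_id=5: ✓ → 49
loan_id=6: ✗
loan_id=7: ✓ → 68
loan_id=8: ✓ → 30
loan_id=9: ✓ → 47
loan_id=10: ✗
loan_id=11: ✓ → 102
loan_id=12: ✗
loan_id=13: ✓ → 53
loan_id=14: ✗
rate_bp_sum = 52 + 63 + 68 + 49 + 68 + 30 + 47 + 102 + 53 = 532
—
[paid_sum: status in ('paid', 'grace')]
loan_id=2: ✗
loan_id=3: ✗
loan_id=4: ✓ → 68
loan_id=5: ✗
loan_id=6: ✓ → 89
loan_id=7: ✗
loan_id=8: ✗
loan_id=9: ✗
loan_id=10: ✓ → 106
loan_id=11: ✗
loan_id=12: ✓ → 101
loan_id=13: ✗
loan_id=14: ✗
paid_sum = 68 + 89 + 106 + 101 = 364

rate_bp_sum=532, paid_sum=364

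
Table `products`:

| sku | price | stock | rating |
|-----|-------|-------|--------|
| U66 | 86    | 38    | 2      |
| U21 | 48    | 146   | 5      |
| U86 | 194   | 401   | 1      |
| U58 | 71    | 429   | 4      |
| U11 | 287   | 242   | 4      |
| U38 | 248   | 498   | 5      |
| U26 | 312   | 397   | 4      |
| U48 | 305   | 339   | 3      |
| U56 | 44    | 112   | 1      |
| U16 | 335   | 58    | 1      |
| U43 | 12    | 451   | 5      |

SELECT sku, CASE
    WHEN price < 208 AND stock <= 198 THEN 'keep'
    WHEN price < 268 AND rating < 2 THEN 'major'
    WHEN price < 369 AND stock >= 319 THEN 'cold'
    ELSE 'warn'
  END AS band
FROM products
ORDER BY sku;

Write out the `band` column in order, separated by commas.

warn, warn, keep, cold, cold, cold, cold, keep, cold, keep, major

sku=U11: ELSE → warn
sku=U16: ELSE → warn
sku=U21: price < 208 AND stock <= 198 → keep
sku=U26: price < 369 AND stock >= 319 → cold
sku=U38: price < 369 AND stock >= 319 → cold
sku=U43: price < 369 AND stock >= 319 → cold
sku=U48: price < 369 AND stock >= 319 → cold
sku=U56: price < 208 AND stock <= 198 → keep
sku=U58: price < 369 AND stock >= 319 → cold
sku=U66: price < 208 AND stock <= 198 → keep
sku=U86: price < 268 AND rating < 2 → major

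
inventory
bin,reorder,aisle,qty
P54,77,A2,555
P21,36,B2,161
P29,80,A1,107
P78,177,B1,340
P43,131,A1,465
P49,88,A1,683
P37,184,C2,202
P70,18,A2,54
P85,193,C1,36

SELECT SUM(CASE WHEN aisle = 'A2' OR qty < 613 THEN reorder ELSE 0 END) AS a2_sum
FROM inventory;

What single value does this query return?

bin=P54: ✓ → 77
bin=P21: ✓ → 36
bin=P29: ✓ → 80
bin=P78: ✓ → 177
bin=P43: ✓ → 131
bin=P49: ✗
bin=P37: ✓ → 184
bin=P70: ✓ → 18
bin=P85: ✓ → 193
a2_sum = 77 + 36 + 80 + 177 + 131 + 184 + 18 + 193 = 896

896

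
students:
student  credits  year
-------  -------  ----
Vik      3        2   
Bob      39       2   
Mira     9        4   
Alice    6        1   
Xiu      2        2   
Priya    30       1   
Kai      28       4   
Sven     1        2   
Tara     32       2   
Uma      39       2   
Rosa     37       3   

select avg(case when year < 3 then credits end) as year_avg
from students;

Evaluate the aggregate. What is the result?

student=Vik: ✓ → 3
student=Bob: ✓ → 39
student=Mira: ✗
student=Alice: ✓ → 6
student=Xiu: ✓ → 2
student=Priya: ✓ → 30
student=Kai: ✗
student=Sven: ✓ → 1
student=Tara: ✓ → 32
student=Uma: ✓ → 39
student=Rosa: ✗
year_avg = (3 + 39 + 6 + 2 + 30 + 1 + 32 + 39) / 8 = 19

19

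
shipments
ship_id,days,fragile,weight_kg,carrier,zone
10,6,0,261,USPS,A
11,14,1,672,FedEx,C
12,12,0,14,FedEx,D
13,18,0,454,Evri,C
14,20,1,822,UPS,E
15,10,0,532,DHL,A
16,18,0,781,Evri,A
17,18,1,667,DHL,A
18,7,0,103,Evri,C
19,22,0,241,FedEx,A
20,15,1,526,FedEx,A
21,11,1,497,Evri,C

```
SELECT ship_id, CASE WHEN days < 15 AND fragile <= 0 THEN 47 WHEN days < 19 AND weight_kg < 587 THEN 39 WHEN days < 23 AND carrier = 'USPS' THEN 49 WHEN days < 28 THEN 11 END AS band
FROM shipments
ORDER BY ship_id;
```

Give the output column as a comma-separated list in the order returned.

ship_id=10: days < 15 AND fragile <= 0 → 47
ship_id=11: days < 28 → 11
ship_id=12: days < 15 AND fragile <= 0 → 47
ship_id=13: days < 19 AND weight_kg < 587 → 39
ship_id=14: days < 28 → 11
ship_id=15: days < 15 AND fragile <= 0 → 47
ship_id=16: days < 28 → 11
ship_id=17: days < 28 → 11
ship_id=18: days < 15 AND fragile <= 0 → 47
ship_id=19: days < 28 → 11
ship_id=20: days < 19 AND weight_kg < 587 → 39
ship_id=21: days < 19 AND weight_kg < 587 → 39

47, 11, 47, 39, 11, 47, 11, 11, 47, 11, 39, 39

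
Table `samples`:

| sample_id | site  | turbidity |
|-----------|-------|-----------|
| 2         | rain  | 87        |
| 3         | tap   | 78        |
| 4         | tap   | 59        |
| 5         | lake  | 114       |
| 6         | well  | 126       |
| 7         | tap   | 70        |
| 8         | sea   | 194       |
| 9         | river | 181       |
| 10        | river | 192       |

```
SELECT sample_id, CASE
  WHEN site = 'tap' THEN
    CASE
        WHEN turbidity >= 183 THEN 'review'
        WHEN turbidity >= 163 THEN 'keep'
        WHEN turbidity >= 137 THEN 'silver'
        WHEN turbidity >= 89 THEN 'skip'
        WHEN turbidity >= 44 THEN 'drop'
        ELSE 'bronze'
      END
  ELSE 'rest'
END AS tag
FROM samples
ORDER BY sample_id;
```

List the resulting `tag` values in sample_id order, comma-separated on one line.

sample_id=2: site='rain' → outer ELSE → rest
sample_id=3: site='tap' → inner[turbidity >= 44] → drop
sample_id=4: site='tap' → inner[turbidity >= 44] → drop
sample_id=5: site='lake' → outer ELSE → rest
sample_id=6: site='well' → outer ELSE → rest
sample_id=7: site='tap' → inner[turbidity >= 44] → drop
sample_id=8: site='sea' → outer ELSE → rest
sample_id=9: site='river' → outer ELSE → rest
sample_id=10: site='river' → outer ELSE → rest

rest, drop, drop, rest, rest, drop, rest, rest, rest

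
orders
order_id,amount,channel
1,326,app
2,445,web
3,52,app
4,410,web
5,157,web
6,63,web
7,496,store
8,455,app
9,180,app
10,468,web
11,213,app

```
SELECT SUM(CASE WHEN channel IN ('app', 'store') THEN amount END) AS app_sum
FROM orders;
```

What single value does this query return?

1722

order_id=1: ✓ → 326
order_id=2: ✗
order_id=3: ✓ → 52
order_id=4: ✗
order_id=5: ✗
order_id=6: ✗
order_id=7: ✓ → 496
order_id=8: ✓ → 455
order_id=9: ✓ → 180
order_id=10: ✗
order_id=11: ✓ → 213
app_sum = 326 + 52 + 496 + 455 + 180 + 213 = 1722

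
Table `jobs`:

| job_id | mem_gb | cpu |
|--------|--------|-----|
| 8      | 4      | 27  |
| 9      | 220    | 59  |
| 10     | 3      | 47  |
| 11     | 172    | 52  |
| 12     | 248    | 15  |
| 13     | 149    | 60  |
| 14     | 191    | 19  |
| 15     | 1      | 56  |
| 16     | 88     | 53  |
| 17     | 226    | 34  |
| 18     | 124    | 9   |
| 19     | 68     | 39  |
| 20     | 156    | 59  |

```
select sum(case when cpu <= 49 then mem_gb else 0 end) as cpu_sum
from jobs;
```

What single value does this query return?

864

job_id=8: ✓ → 4
job_id=9: ✗
job_id=10: ✓ → 3
job_id=11: ✗
job_id=12: ✓ → 248
job_id=13: ✗
job_id=14: ✓ → 191
job_id=15: ✗
job_id=16: ✗
job_id=17: ✓ → 226
job_id=18: ✓ → 124
job_id=19: ✓ → 68
job_id=20: ✗
cpu_sum = 4 + 3 + 248 + 191 + 226 + 124 + 68 = 864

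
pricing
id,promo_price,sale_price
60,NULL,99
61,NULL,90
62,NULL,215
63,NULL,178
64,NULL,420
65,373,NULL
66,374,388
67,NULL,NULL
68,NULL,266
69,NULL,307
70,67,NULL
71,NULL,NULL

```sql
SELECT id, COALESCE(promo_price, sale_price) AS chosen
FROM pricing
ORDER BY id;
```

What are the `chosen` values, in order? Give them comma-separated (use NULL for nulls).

id=60: promo_price=NULL, sale_price=99 → 99
id=61: promo_price=NULL, sale_price=90 → 90
id=62: promo_price=NULL, sale_price=215 → 215
id=63: promo_price=NULL, sale_price=178 → 178
id=64: promo_price=NULL, sale_price=420 → 420
id=65: promo_price=373 → 373
id=66: promo_price=374 → 374
id=67: promo_price=NULL, sale_price=NULL (all NULL) → NULL
id=68: promo_price=NULL, sale_price=266 → 266
id=69: promo_price=NULL, sale_price=307 → 307
id=70: promo_price=67 → 67
id=71: promo_price=NULL, sale_price=NULL (all NULL) → NULL

99, 90, 215, 178, 420, 373, 374, NULL, 266, 307, 67, NULL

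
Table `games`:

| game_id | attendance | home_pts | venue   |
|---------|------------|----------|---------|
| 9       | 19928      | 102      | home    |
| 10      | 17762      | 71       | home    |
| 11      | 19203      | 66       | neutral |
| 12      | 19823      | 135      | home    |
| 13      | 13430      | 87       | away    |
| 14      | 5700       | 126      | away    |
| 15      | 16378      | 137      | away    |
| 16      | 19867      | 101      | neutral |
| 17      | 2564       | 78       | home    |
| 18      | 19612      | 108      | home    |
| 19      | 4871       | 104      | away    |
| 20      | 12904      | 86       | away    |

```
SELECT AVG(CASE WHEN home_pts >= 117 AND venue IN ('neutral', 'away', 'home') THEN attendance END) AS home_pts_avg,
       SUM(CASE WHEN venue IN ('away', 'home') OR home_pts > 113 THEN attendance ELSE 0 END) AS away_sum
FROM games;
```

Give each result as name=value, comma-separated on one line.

[home_pts_avg: home_pts >= 117 AND venue IN ('neutral', 'away', 'home')]
game_id=9: ✗
game_id=10: ✗
game_id=11: ✗
game_id=12: ✓ → 19823
game_id=13: ✗
game_id=14: ✓ → 5700
game_id=15: ✓ → 16378
game_id=16: ✗
game_id=17: ✗
game_id=18: ✗
game_id=19: ✗
game_id=20: ✗
home_pts_avg = (19823 + 5700 + 16378) / 3 = 13967
—
[away_sum: venue IN ('away', 'home') OR home_pts > 113]
game_id=9: ✓ → 19928
game_id=10: ✓ → 17762
game_id=11: ✗
game_id=12: ✓ → 19823
game_id=13: ✓ → 13430
game_id=14: ✓ → 5700
game_id=15: ✓ → 16378
game_id=16: ✗
game_id=17: ✓ → 2564
game_id=18: ✓ → 19612
game_id=19: ✓ → 4871
game_id=20: ✓ → 12904
away_sum = 19928 + 17762 + 19823 + 13430 + 5700 + 16378 + 2564 + 19612 + 4871 + 12904 = 132972

home_pts_avg=13967, away_sum=132972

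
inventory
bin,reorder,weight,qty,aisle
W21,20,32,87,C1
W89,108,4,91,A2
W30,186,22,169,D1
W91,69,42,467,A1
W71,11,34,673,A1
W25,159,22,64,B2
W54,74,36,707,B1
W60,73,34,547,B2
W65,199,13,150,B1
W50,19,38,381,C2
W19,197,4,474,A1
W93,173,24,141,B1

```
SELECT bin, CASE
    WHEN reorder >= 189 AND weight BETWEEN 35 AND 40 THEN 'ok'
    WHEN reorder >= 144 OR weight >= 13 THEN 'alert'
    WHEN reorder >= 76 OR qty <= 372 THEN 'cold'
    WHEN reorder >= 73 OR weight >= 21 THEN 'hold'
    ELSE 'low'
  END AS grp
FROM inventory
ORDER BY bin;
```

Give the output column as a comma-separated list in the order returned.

alert, alert, alert, alert, alert, alert, alert, alert, alert, cold, alert, alert

bin=W19: reorder >= 144 OR weight >= 13 → alert
bin=W21: reorder >= 144 OR weight >= 13 → alert
bin=W25: reorder >= 144 OR weight >= 13 → alert
bin=W30: reorder >= 144 OR weight >= 13 → alert
bin=W50: reorder >= 144 OR weight >= 13 → alert
bin=W54: reorder >= 144 OR weight >= 13 → alert
bin=W60: reorder >= 144 OR weight >= 13 → alert
bin=W65: reorder >= 144 OR weight >= 13 → alert
bin=W71: reorder >= 144 OR weight >= 13 → alert
bin=W89: reorder >= 76 OR qty <= 372 → cold
bin=W91: reorder >= 144 OR weight >= 13 → alert
bin=W93: reorder >= 144 OR weight >= 13 → alert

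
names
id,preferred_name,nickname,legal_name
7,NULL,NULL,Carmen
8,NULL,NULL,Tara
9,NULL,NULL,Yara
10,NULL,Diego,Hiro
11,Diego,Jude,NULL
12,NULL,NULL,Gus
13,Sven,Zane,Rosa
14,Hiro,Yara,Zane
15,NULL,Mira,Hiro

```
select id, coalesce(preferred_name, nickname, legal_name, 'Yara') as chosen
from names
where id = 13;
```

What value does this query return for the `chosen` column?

Sven

id = 13: preferred_name=Sven, nickname=Zane, legal_name=Rosa.
preferred_name=Sven → Sven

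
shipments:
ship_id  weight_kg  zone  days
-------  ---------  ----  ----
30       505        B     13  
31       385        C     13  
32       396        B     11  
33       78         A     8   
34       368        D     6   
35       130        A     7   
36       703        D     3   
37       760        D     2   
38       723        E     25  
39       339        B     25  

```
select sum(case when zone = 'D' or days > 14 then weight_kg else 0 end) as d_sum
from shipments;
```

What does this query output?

ship_id=30: ✗
ship_id=31: ✗
ship_id=32: ✗
ship_id=33: ✗
ship_id=34: ✓ → 368
ship_id=35: ✗
ship_id=36: ✓ → 703
ship_id=37: ✓ → 760
ship_id=38: ✓ → 723
ship_id=39: ✓ → 339
d_sum = 368 + 703 + 760 + 723 + 339 = 2893

2893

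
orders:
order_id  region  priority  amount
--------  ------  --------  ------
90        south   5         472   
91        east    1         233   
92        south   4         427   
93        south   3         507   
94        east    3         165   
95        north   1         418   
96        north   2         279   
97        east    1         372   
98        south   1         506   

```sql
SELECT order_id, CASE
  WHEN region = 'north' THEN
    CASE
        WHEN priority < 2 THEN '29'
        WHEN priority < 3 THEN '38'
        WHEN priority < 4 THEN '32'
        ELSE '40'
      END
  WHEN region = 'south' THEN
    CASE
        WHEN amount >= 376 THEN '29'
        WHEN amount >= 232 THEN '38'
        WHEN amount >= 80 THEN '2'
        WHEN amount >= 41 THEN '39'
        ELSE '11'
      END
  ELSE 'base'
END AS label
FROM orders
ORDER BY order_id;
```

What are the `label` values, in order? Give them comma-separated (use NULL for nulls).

29, base, 29, 29, base, 29, 38, base, 29

order_id=90: region='south' → inner[amount >= 376] → 29
order_id=91: region='east' → outer ELSE → base
order_id=92: region='south' → inner[amount >= 376] → 29
order_id=93: region='south' → inner[amount >= 376] → 29
order_id=94: region='east' → outer ELSE → base
order_id=95: region='north' → inner[priority < 2] → 29
order_id=96: region='north' → inner[priority < 3] → 38
order_id=97: region='east' → outer ELSE → base
order_id=98: region='south' → inner[amount >= 376] → 29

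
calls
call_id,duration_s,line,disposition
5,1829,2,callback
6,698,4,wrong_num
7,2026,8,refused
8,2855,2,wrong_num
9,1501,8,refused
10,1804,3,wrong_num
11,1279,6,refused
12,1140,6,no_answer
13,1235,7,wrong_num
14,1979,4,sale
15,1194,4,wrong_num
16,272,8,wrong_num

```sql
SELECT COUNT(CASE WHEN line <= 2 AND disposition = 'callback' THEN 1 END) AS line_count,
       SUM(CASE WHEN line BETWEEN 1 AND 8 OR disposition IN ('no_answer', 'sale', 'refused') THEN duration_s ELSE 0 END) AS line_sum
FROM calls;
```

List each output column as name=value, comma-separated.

line_count=1, line_sum=17812

[line_count: line <= 2 AND disposition = 'callback']
call_id=5: ✓ → 1
call_id=6: ✗
call_id=7: ✗
call_id=8: ✗
call_id=9: ✗
call_id=10: ✗
call_id=11: ✗
call_id=12: ✗
call_id=13: ✗
call_id=14: ✗
call_id=15: ✗
call_id=16: ✗
line_count = COUNT(1) = 1
—
[line_sum: line BETWEEN 1 AND 8 OR disposition IN ('no_answer', 'sale', 'refused')]
call_id=5: ✓ → 1829
call_id=6: ✓ → 698
call_id=7: ✓ → 2026
call_id=8: ✓ → 2855
call_id=9: ✓ → 1501
call_id=10: ✓ → 1804
call_id=11: ✓ → 1279
call_id=12: ✓ → 1140
call_id=13: ✓ → 1235
call_id=14: ✓ → 1979
call_id=15: ✓ → 1194
call_id=16: ✓ → 272
line_sum = 1829 + 698 + 2026 + 2855 + 1501 + 1804 + 1279 + 1140 + 1235 + 1979 + 1194 + 272 = 17812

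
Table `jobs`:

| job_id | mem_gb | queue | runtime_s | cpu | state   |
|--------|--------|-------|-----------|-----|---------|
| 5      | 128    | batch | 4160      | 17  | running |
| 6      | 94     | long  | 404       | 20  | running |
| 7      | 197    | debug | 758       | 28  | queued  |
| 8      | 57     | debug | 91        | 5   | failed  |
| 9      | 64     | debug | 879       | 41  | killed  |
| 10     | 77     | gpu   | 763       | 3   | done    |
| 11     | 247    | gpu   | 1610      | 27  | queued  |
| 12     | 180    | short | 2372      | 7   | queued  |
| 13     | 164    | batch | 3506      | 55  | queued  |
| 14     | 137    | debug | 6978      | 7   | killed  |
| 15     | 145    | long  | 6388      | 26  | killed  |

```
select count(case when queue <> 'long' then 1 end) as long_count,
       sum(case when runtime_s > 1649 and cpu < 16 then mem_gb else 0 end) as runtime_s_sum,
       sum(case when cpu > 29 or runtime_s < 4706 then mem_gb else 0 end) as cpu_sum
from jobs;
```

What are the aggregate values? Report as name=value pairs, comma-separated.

[long_count: queue <> 'long']
job_id=5: ✓ → 1
job_id=6: ✗
job_id=7: ✓ → 1
job_id=8: ✓ → 1
job_id=9: ✓ → 1
job_id=10: ✓ → 1
job_id=11: ✓ → 1
job_id=12: ✓ → 1
job_id=13: ✓ → 1
job_id=14: ✓ → 1
job_id=15: ✗
long_count = COUNT(1, 1, 1, 1, 1, 1, 1, 1, 1) = 9
—
[runtime_s_sum: runtime_s > 1649 and cpu < 16]
job_id=5: ✗
job_id=6: ✗
job_id=7: ✗
job_id=8: ✗
job_id=9: ✗
job_id=10: ✗
job_id=11: ✗
job_id=12: ✓ → 180
job_id=13: ✗
job_id=14: ✓ → 137
job_id=15: ✗
runtime_s_sum = 180 + 137 = 317
—
[cpu_sum: cpu > 29 or runtime_s < 4706]
job_id=5: ✓ → 128
job_id=6: ✓ → 94
job_id=7: ✓ → 197
job_id=8: ✓ → 57
job_id=9: ✓ → 64
job_id=10: ✓ → 77
job_id=11: ✓ → 247
job_id=12: ✓ → 180
job_id=13: ✓ → 164
job_id=14: ✗
job_id=15: ✗
cpu_sum = 128 + 94 + 197 + 57 + 64 + 77 + 247 + 180 + 164 = 1208

long_count=9, runtime_s_sum=317, cpu_sum=1208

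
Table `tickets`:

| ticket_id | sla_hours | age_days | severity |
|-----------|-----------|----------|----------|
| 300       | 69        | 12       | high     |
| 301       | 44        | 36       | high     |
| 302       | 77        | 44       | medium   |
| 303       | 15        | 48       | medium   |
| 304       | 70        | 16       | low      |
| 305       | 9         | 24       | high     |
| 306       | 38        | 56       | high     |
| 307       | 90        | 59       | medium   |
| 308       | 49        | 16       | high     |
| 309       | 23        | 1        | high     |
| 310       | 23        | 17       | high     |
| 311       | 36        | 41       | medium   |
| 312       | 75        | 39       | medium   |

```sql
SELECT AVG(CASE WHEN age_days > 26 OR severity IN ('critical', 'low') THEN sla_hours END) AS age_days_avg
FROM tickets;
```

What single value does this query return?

ticket_id=300: ✗
ticket_id=301: ✓ → 44
ticket_id=302: ✓ → 77
ticket_id=303: ✓ → 15
ticket_id=304: ✓ → 70
ticket_id=305: ✗
ticket_id=306: ✓ → 38
ticket_id=307: ✓ → 90
ticket_id=308: ✗
ticket_id=309: ✗
ticket_id=310: ✗
ticket_id=311: ✓ → 36
ticket_id=312: ✓ → 75
age_days_avg = (44 + 77 + 15 + 70 + 38 + 90 + 36 + 75) / 8 = 55.625

55.625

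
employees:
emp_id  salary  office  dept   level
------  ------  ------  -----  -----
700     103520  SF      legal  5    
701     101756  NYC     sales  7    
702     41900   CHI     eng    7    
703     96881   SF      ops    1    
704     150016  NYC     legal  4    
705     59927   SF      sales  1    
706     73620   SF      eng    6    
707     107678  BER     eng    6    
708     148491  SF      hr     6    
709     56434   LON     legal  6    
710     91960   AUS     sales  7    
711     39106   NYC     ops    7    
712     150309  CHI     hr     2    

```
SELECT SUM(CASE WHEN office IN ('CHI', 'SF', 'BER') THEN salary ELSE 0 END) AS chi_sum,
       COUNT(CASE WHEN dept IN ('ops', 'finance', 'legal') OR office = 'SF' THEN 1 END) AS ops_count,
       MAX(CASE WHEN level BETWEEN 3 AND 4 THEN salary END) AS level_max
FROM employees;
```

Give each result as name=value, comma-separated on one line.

chi_sum=782326, ops_count=8, level_max=150016

[chi_sum: office IN ('CHI', 'SF', 'BER')]
emp_id=700: ✓ → 103520
emp_id=701: ✗
emp_id=702: ✓ → 41900
emp_id=703: ✓ → 96881
emp_id=704: ✗
emp_id=705: ✓ → 59927
emp_id=706: ✓ → 73620
emp_id=707: ✓ → 107678
emp_id=708: ✓ → 148491
emp_id=709: ✗
emp_id=710: ✗
emp_id=711: ✗
emp_id=712: ✓ → 150309
chi_sum = 103520 + 41900 + 96881 + 59927 + 73620 + 107678 + 148491 + 150309 = 782326
—
[ops_count: dept IN ('ops', 'finance', 'legal') OR office = 'SF']
emp_id=700: ✓ → 1
emp_id=701: ✗
emp_id=702: ✗
emp_id=703: ✓ → 1
emp_id=704: ✓ → 1
emp_id=705: ✓ → 1
emp_id=706: ✓ → 1
emp_id=707: ✗
emp_id=708: ✓ → 1
emp_id=709: ✓ → 1
emp_id=710: ✗
emp_id=711: ✓ → 1
emp_id=712: ✗
ops_count = COUNT(1, 1, 1, 1, 1, 1, 1, 1) = 8
—
[level_max: level BETWEEN 3 AND 4]
emp_id=700: ✗
emp_id=701: ✗
emp_id=702: ✗
emp_id=703: ✗
emp_id=704: ✓ → 150016
emp_id=705: ✗
emp_id=706: ✗
emp_id=707: ✗
emp_id=708: ✗
emp_id=709: ✗
emp_id=710: ✗
emp_id=711: ✗
emp_id=712: ✗
level_max = MAX(150016) = 150016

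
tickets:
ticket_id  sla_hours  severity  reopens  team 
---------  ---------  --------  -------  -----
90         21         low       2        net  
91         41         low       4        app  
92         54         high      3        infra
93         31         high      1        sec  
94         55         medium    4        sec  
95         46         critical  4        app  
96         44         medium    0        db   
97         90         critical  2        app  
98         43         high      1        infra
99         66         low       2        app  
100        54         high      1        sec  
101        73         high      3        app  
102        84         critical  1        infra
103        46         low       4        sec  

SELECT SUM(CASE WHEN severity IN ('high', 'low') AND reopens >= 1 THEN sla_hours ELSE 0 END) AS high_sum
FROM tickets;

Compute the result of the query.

429

ticket_id=90: ✓ → 21
ticket_id=91: ✓ → 41
ticket_id=92: ✓ → 54
ticket_id=93: ✓ → 31
ticket_id=94: ✗
ticket_id=95: ✗
ticket_id=96: ✗
ticket_id=97: ✗
ticket_id=98: ✓ → 43
ticket_id=99: ✓ → 66
ticket_id=100: ✓ → 54
ticket_id=101: ✓ → 73
ticket_id=102: ✗
ticket_id=103: ✓ → 46
high_sum = 21 + 41 + 54 + 31 + 43 + 66 + 54 + 73 + 46 = 429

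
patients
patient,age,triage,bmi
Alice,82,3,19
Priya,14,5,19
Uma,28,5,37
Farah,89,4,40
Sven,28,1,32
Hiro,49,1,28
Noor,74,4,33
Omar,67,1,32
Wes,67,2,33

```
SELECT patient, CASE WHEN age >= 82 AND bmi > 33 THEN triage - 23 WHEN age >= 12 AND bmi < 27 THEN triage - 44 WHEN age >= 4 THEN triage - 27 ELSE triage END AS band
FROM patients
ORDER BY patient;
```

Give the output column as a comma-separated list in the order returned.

-41, -19, -26, -23, -26, -39, -26, -22, -25

patient=Alice: age >= 12 AND bmi < 27 → -41
patient=Farah: age >= 82 AND bmi > 33 → -19
patient=Hiro: age >= 4 → -26
patient=Noor: age >= 4 → -23
patient=Omar: age >= 4 → -26
patient=Priya: age >= 12 AND bmi < 27 → -39
patient=Sven: age >= 4 → -26
patient=Uma: age >= 4 → -22
patient=Wes: age >= 4 → -25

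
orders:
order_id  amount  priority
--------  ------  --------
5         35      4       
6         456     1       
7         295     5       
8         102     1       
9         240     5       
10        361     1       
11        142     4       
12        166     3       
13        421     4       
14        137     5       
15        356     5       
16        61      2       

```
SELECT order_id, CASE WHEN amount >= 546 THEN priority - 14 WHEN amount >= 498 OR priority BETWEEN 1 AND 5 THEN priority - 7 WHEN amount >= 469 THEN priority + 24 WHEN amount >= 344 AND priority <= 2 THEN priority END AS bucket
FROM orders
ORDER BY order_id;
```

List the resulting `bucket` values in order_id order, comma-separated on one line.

order_id=5: amount >= 498 OR priority BETWEEN 1 AND 5 → -3
order_id=6: amount >= 498 OR priority BETWEEN 1 AND 5 → -6
order_id=7: amount >= 498 OR priority BETWEEN 1 AND 5 → -2
order_id=8: amount >= 498 OR priority BETWEEN 1 AND 5 → -6
order_id=9: amount >= 498 OR priority BETWEEN 1 AND 5 → -2
order_id=10: amount >= 498 OR priority BETWEEN 1 AND 5 → -6
order_id=11: amount >= 498 OR priority BETWEEN 1 AND 5 → -3
order_id=12: amount >= 498 OR priority BETWEEN 1 AND 5 → -4
order_id=13: amount >= 498 OR priority BETWEEN 1 AND 5 → -3
order_id=14: amount >= 498 OR priority BETWEEN 1 AND 5 → -2
order_id=15: amount >= 498 OR priority BETWEEN 1 AND 5 → -2
order_id=16: amount >= 498 OR priority BETWEEN 1 AND 5 → -5

-3, -6, -2, -6, -2, -6, -3, -4, -3, -2, -2, -5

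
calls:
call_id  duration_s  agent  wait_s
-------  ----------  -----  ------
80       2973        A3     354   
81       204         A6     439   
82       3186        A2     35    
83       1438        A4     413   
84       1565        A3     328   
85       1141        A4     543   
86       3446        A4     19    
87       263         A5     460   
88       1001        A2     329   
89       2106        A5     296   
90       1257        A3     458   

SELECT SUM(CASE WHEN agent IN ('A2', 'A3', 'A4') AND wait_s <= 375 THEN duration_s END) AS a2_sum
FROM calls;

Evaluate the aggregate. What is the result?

call_id=80: ✓ → 2973
call_id=81: ✗
call_id=82: ✓ → 3186
call_id=83: ✗
call_id=84: ✓ → 1565
call_id=85: ✗
call_id=86: ✓ → 3446
call_id=87: ✗
call_id=88: ✓ → 1001
call_id=89: ✗
call_id=90: ✗
a2_sum = 2973 + 3186 + 1565 + 3446 + 1001 = 12171

12171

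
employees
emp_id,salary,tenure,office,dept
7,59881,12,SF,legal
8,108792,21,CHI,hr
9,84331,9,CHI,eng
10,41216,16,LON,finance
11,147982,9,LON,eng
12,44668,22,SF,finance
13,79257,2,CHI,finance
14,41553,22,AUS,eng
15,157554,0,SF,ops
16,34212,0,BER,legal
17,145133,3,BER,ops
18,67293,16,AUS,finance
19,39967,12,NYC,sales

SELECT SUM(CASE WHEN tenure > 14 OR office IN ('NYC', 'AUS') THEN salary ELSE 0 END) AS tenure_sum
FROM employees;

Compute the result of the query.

343489

emp_id=7: ✗
emp_id=8: ✓ → 108792
emp_id=9: ✗
emp_id=10: ✓ → 41216
emp_id=11: ✗
emp_id=12: ✓ → 44668
emp_id=13: ✗
emp_id=14: ✓ → 41553
emp_id=15: ✗
emp_id=16: ✗
emp_id=17: ✗
emp_id=18: ✓ → 67293
emp_id=19: ✓ → 39967
tenure_sum = 108792 + 41216 + 44668 + 41553 + 67293 + 39967 = 343489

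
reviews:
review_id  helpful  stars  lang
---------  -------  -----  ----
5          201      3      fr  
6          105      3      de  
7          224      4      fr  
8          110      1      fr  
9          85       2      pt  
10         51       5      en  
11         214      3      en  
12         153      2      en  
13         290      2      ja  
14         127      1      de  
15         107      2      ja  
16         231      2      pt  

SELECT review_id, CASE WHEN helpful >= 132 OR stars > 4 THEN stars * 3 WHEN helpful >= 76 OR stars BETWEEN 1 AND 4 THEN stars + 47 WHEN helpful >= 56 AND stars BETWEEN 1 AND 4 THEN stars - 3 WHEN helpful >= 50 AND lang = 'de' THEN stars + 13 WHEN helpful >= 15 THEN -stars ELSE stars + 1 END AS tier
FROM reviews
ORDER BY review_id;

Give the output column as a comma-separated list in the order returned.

9, 50, 12, 48, 49, 15, 9, 6, 6, 48, 49, 6

review_id=5: helpful >= 132 OR stars > 4 → 9
review_id=6: helpful >= 76 OR stars BETWEEN 1 AND 4 → 50
review_id=7: helpful >= 132 OR stars > 4 → 12
review_id=8: helpful >= 76 OR stars BETWEEN 1 AND 4 → 48
review_id=9: helpful >= 76 OR stars BETWEEN 1 AND 4 → 49
review_id=10: helpful >= 132 OR stars > 4 → 15
review_id=11: helpful >= 132 OR stars > 4 → 9
review_id=12: helpful >= 132 OR stars > 4 → 6
review_id=13: helpful >= 132 OR stars > 4 → 6
review_id=14: helpful >= 76 OR stars BETWEEN 1 AND 4 → 48
review_id=15: helpful >= 76 OR stars BETWEEN 1 AND 4 → 49
review_id=16: helpful >= 132 OR stars > 4 → 6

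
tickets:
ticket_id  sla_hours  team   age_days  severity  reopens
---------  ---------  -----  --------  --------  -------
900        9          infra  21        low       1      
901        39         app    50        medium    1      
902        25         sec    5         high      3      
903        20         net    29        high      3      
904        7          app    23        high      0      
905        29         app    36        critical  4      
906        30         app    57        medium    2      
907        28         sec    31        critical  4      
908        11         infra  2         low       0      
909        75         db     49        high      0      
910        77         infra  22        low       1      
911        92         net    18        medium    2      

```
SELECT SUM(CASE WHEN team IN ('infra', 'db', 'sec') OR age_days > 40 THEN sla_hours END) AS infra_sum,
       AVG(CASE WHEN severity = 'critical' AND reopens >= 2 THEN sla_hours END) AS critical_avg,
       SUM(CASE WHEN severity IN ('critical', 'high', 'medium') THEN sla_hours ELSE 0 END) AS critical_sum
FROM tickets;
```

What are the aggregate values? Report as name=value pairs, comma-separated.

[infra_sum: team IN ('infra', 'db', 'sec') OR age_days > 40]
ticket_id=900: ✓ → 9
ticket_id=901: ✓ → 39
ticket_id=902: ✓ → 25
ticket_id=903: ✗
ticket_id=904: ✗
ticket_id=905: ✗
ticket_id=906: ✓ → 30
ticket_id=907: ✓ → 28
ticket_id=908: ✓ → 11
ticket_id=909: ✓ → 75
ticket_id=910: ✓ → 77
ticket_id=911: ✗
infra_sum = 9 + 39 + 25 + 30 + 28 + 11 + 75 + 77 = 294
—
[critical_avg: severity = 'critical' AND reopens >= 2]
ticket_id=900: ✗
ticket_id=901: ✗
ticket_id=902: ✗
ticket_id=903: ✗
ticket_id=904: ✗
ticket_id=905: ✓ → 29
ticket_id=906: ✗
ticket_id=907: ✓ → 28
ticket_id=908: ✗
ticket_id=909: ✗
ticket_id=910: ✗
ticket_id=911: ✗
critical_avg = (29 + 28) / 2 = 28.5
—
[critical_sum: severity IN ('critical', 'high', 'medium')]
ticket_id=900: ✗
ticket_id=901: ✓ → 39
ticket_id=902: ✓ → 25
ticket_id=903: ✓ → 20
ticket_id=904: ✓ → 7
ticket_id=905: ✓ → 29
ticket_id=906: ✓ → 30
ticket_id=907: ✓ → 28
ticket_id=908: ✗
ticket_id=909: ✓ → 75
ticket_id=910: ✗
ticket_id=911: ✓ → 92
critical_sum = 39 + 25 + 20 + 7 + 29 + 30 + 28 + 75 + 92 = 345

infra_sum=294, critical_avg=28.5, critical_sum=345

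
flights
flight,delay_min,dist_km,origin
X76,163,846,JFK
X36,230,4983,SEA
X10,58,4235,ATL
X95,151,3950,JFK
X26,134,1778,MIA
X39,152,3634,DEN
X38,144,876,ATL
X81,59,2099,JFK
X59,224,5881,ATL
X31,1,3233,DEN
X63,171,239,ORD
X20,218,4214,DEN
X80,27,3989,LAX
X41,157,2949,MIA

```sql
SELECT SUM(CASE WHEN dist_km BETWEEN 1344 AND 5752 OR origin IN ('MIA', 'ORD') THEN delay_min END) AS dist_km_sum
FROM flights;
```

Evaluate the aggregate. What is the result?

1358

flight=X76: ✗
flight=X36: ✓ → 230
flight=X10: ✓ → 58
flight=X95: ✓ → 151
flight=X26: ✓ → 134
flight=X39: ✓ → 152
flight=X38: ✗
flight=X81: ✓ → 59
flight=X59: ✗
flight=X31: ✓ → 1
flight=X63: ✓ → 171
flight=X20: ✓ → 218
flight=X80: ✓ → 27
flight=X41: ✓ → 157
dist_km_sum = 230 + 58 + 151 + 134 + 152 + 59 + 1 + 171 + 218 + 27 + 157 = 1358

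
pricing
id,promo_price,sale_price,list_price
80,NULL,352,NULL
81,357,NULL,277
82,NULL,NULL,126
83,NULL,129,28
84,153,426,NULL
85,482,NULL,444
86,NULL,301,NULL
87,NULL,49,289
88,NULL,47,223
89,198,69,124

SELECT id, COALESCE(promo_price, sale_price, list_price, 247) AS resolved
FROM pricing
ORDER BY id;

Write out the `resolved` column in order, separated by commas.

id=80: promo_price=NULL, sale_price=352 → 352
id=81: promo_price=357 → 357
id=82: promo_price=NULL, sale_price=NULL, list_price=126 → 126
id=83: promo_price=NULL, sale_price=129 → 129
id=84: promo_price=153 → 153
id=85: promo_price=482 → 482
id=86: promo_price=NULL, sale_price=301 → 301
id=87: promo_price=NULL, sale_price=49 → 49
id=88: promo_price=NULL, sale_price=47 → 47
id=89: promo_price=198 → 198

352, 357, 126, 129, 153, 482, 301, 49, 47, 198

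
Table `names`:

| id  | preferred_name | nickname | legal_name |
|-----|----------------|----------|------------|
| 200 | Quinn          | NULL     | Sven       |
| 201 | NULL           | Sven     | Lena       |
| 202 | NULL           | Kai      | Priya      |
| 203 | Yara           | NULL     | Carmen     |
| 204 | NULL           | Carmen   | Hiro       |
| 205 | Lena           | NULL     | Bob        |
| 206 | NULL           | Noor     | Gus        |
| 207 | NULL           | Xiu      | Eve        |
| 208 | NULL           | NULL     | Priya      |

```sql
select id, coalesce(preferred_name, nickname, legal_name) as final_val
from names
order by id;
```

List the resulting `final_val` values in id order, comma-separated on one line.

id=200: preferred_name=Quinn → Quinn
id=201: preferred_name=NULL, nickname=Sven → Sven
id=202: preferred_name=NULL, nickname=Kai → Kai
id=203: preferred_name=Yara → Yara
id=204: preferred_name=NULL, nickname=Carmen → Carmen
id=205: preferred_name=Lena → Lena
id=206: preferred_name=NULL, nickname=Noor → Noor
id=207: preferred_name=NULL, nickname=Xiu → Xiu
id=208: preferred_name=NULL, nickname=NULL, legal_name=Priya → Priya

Quinn, Sven, Kai, Yara, Carmen, Lena, Noor, Xiu, Priya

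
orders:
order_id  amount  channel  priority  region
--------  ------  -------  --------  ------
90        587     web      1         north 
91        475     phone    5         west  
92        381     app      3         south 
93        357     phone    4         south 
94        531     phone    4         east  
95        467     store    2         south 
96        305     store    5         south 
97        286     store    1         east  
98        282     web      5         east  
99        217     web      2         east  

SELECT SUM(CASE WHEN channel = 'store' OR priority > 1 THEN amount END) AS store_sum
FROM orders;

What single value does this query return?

order_id=90: ✗
order_id=91: ✓ → 475
order_id=92: ✓ → 381
order_id=93: ✓ → 357
order_id=94: ✓ → 531
order_id=95: ✓ → 467
order_id=96: ✓ → 305
order_id=97: ✓ → 286
order_id=98: ✓ → 282
order_id=99: ✓ → 217
store_sum = 475 + 381 + 357 + 531 + 467 + 305 + 286 + 282 + 217 = 3301

3301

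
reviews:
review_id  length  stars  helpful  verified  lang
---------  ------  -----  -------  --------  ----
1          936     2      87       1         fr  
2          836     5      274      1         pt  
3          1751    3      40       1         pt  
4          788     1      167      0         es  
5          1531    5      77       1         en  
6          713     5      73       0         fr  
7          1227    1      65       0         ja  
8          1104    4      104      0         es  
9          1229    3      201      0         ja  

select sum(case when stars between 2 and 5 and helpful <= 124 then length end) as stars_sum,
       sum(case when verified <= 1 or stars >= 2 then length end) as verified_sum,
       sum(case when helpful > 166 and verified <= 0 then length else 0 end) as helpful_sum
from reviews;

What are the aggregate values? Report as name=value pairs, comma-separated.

stars_sum=6035, verified_sum=10115, helpful_sum=2017

[stars_sum: stars between 2 and 5 and helpful <= 124]
review_id=1: ✓ → 936
review_id=2: ✗
review_id=3: ✓ → 1751
review_id=4: ✗
review_id=5: ✓ → 1531
review_id=6: ✓ → 713
review_id=7: ✗
review_id=8: ✓ → 1104
review_id=9: ✗
stars_sum = 936 + 1751 + 1531 + 713 + 1104 = 6035
—
[verified_sum: verified <= 1 or stars >= 2]
review_id=1: ✓ → 936
review_id=2: ✓ → 836
review_id=3: ✓ → 1751
review_id=4: ✓ → 788
review_id=5: ✓ → 1531
review_id=6: ✓ → 713
review_id=7: ✓ → 1227
review_id=8: ✓ → 1104
review_id=9: ✓ → 1229
verified_sum = 936 + 836 + 1751 + 788 + 1531 + 713 + 1227 + 1104 + 1229 = 10115
—
[helpful_sum: helpful > 166 and verified <= 0]
review_id=1: ✗
review_id=2: ✗
review_id=3: ✗
review_id=4: ✓ → 788
review_id=5: ✗
review_id=6: ✗
review_id=7: ✗
review_id=8: ✗
review_id=9: ✓ → 1229
helpful_sum = 788 + 1229 = 2017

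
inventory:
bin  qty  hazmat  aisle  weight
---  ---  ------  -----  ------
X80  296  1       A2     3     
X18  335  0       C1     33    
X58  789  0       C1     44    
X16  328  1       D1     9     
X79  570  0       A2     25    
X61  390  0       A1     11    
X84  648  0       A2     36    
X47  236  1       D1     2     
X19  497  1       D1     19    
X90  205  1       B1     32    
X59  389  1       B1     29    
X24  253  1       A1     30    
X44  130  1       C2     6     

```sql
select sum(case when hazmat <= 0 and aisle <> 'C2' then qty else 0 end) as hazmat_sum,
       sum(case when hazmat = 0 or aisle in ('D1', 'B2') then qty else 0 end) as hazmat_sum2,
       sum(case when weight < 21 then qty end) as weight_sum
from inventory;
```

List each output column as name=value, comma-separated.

[hazmat_sum: hazmat <= 0 and aisle <> 'C2']
bin=X80: ✗
bin=X18: ✓ → 335
bin=X58: ✓ → 789
bin=X16: ✗
bin=X79: ✓ → 570
bin=X61: ✓ → 390
bin=X84: ✓ → 648
bin=X47: ✗
bin=X19: ✗
bin=X90: ✗
bin=X59: ✗
bin=X24: ✗
bin=X44: ✗
hazmat_sum = 335 + 789 + 570 + 390 + 648 = 2732
—
[hazmat_sum2: hazmat = 0 or aisle in ('D1', 'B2')]
bin=X80: ✗
bin=X18: ✓ → 335
bin=X58: ✓ → 789
bin=X16: ✓ → 328
bin=X79: ✓ → 570
bin=X61: ✓ → 390
bin=X84: ✓ → 648
bin=X47: ✓ → 236
bin=X19: ✓ → 497
bin=X90: ✗
bin=X59: ✗
bin=X24: ✗
bin=X44: ✗
hazmat_sum2 = 335 + 789 + 328 + 570 + 390 + 648 + 236 + 497 = 3793
—
[weight_sum: weight < 21]
bin=X80: ✓ → 296
bin=X18: ✗
bin=X58: ✗
bin=X16: ✓ → 328
bin=X79: ✗
bin=X61: ✓ → 390
bin=X84: ✗
bin=X47: ✓ → 236
bin=X19: ✓ → 497
bin=X90: ✗
bin=X59: ✗
bin=X24: ✗
bin=X44: ✓ → 130
weight_sum = 296 + 328 + 390 + 236 + 497 + 130 = 1877

hazmat_sum=2732, hazmat_sum2=3793, weight_sum=1877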